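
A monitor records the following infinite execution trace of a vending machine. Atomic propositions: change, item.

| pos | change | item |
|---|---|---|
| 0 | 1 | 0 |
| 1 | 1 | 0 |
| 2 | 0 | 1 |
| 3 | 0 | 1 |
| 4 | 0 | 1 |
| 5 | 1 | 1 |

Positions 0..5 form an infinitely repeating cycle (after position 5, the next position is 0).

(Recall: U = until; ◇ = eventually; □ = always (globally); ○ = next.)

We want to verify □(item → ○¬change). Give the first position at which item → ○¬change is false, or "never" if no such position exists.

Check item → ○¬change at each position in order: 0 ✓, 1 ✓, 2 ✓, 3 ✓.
At position 4 the labels are {item} and the next position 5 has {change, item}, so item → ○¬change is false there. This is the first violation.

4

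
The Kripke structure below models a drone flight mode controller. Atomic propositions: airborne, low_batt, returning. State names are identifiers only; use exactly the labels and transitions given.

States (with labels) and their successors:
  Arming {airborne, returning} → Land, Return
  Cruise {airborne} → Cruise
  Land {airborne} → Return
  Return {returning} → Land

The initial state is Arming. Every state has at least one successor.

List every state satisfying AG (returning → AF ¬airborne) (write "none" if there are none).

{Arming, Cruise, Land, Return}

States satisfying returning → AF ¬airborne: {Arming, Cruise, Land, Return}.
States satisfying AG (returning → AF ¬airborne): {Arming, Cruise, Land, Return}.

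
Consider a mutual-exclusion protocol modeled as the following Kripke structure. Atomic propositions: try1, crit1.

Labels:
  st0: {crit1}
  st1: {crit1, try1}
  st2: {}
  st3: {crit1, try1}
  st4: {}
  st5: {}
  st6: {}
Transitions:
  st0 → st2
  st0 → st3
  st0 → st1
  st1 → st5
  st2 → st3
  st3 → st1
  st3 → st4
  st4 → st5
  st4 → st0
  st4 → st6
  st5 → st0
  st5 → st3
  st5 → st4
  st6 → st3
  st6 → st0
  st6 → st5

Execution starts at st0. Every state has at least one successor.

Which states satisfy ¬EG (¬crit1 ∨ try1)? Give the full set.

States satisfying ¬crit1 ∨ try1: {st1, st2, st3, st4, st5, st6}.
States satisfying EG (¬crit1 ∨ try1): {st1, st2, st3, st4, st5, st6}.
States satisfying ¬EG (¬crit1 ∨ try1): {st0}.

{st0}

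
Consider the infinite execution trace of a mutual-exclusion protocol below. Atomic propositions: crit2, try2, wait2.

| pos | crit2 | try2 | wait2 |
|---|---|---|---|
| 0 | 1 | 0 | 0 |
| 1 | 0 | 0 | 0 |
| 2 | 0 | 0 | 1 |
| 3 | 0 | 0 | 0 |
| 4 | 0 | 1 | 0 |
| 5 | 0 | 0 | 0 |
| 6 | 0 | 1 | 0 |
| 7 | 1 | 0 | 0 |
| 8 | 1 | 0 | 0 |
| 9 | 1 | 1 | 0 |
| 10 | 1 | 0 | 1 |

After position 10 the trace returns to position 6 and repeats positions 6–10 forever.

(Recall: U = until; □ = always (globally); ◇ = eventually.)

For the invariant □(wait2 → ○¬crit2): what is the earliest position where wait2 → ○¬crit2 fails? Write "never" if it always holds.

never

wait2 → ○¬crit2 holds at every position 0..10, and those are all the positions the trace ever visits, so the invariant □(wait2 → ○¬crit2) is never violated.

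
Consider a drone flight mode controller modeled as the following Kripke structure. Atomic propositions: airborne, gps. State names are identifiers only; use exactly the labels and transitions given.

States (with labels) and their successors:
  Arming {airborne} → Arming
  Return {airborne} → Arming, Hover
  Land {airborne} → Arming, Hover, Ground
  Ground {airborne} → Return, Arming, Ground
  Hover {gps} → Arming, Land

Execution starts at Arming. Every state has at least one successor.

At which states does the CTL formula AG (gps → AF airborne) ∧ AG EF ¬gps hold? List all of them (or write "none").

States satisfying gps → AF airborne: {Arming, Return, Land, Ground, Hover}.
States satisfying AG (gps → AF airborne): {Arming, Return, Land, Ground, Hover}.
States satisfying EF ¬gps: {Arming, Return, Land, Ground, Hover}.
States satisfying AG EF ¬gps: {Arming, Return, Land, Ground, Hover}.
States satisfying AG (gps → AF airborne) ∧ AG EF ¬gps: {Arming, Return, Land, Ground, Hover}.

{Arming, Return, Land, Ground, Hover}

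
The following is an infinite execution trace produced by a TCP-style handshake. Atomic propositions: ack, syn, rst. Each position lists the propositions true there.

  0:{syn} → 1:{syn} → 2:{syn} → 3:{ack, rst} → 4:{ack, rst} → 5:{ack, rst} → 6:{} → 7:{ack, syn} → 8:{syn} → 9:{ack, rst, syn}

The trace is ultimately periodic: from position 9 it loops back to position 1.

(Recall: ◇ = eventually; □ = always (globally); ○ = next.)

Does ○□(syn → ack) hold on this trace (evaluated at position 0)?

The position after 0 is 1; □(syn → ack) is false there.

Does not hold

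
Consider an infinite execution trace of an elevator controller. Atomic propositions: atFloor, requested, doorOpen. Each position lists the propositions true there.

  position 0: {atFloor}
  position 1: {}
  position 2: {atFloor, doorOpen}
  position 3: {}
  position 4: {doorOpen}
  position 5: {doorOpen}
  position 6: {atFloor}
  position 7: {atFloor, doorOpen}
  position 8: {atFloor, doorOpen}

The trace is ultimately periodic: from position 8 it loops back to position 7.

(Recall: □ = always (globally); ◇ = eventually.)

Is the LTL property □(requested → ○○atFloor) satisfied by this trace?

requested → ○○atFloor holds at every position 0..8, and those are all positions ever visited, so □(requested → ○○atFloor) holds.

Yes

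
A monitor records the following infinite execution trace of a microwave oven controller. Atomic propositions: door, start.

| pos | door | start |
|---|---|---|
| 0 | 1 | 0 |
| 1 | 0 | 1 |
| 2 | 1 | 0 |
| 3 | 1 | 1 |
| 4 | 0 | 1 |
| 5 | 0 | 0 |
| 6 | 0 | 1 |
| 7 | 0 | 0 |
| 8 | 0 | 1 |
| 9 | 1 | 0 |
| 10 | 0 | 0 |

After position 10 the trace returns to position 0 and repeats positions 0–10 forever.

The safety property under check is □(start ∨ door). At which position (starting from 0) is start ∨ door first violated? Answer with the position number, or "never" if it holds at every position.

Check start ∨ door at each position in order: 0 ✓, 1 ✓, 2 ✓, 3 ✓, 4 ✓.
At position 5 the labels are {}, so start ∨ door is false there. This is the first violation.

5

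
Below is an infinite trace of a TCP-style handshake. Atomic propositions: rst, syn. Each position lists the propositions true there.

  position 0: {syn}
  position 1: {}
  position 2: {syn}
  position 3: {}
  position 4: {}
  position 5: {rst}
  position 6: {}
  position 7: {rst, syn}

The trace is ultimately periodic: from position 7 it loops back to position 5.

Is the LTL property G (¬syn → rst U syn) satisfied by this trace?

¬syn → rst U syn must hold at every position from 0 onward. It fails at position 1, so G (¬syn → rst U syn) is false.
Positions where ¬syn holds: 1, 3, 4, 5, 6.
Check rst U syn at each: 1→fails, 3→fails, 4→fails, 5→fails, 6→fails.

Violated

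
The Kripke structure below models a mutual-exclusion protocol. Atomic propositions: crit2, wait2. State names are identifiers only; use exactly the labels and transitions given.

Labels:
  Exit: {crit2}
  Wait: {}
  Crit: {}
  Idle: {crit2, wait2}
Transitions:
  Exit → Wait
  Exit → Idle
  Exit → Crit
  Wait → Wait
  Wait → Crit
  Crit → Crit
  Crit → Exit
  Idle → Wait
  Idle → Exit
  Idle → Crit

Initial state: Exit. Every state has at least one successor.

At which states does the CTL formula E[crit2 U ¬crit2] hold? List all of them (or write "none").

States satisfying crit2: {Exit, Idle}.
States satisfying ¬crit2: {Wait, Crit}.
States satisfying E[crit2 U ¬crit2]: {Exit, Wait, Crit, Idle}.

{Exit, Wait, Crit, Idle}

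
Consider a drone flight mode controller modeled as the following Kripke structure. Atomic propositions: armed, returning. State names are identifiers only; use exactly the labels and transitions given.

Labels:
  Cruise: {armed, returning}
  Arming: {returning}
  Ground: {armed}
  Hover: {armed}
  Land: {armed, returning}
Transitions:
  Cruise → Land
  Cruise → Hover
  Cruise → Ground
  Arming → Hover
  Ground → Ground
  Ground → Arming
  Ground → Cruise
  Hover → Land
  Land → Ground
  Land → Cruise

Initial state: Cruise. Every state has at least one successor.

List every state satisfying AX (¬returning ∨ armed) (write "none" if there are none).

{Cruise, Arming, Hover, Land}

States satisfying ¬returning ∨ armed: {Cruise, Ground, Hover, Land}.
States satisfying AX (¬returning ∨ armed): {Cruise, Arming, Hover, Land}.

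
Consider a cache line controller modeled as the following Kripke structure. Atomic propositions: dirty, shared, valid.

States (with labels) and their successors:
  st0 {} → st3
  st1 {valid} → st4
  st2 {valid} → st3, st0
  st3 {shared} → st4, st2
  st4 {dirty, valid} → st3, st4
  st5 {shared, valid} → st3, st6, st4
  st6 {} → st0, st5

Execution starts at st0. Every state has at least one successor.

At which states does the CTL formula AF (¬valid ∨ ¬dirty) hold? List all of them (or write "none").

{st0, st1, st2, st3, st5, st6}

States satisfying ¬valid ∨ ¬dirty: {st0, st1, st2, st3, st5, st6}.
States satisfying AF (¬valid ∨ ¬dirty): {st0, st1, st2, st3, st5, st6}.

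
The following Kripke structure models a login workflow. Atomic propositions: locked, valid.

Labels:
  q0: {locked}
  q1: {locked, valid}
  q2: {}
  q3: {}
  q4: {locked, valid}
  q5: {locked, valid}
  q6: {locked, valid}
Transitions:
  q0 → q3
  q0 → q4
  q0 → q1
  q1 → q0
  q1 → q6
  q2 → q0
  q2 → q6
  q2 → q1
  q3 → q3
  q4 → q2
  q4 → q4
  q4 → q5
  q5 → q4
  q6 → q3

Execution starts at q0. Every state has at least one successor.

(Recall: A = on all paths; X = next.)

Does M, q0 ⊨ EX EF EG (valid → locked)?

States satisfying EF EG (valid → locked): {q0, q1, q2, q3, q4, q5, q6}.
States satisfying EX EF EG (valid → locked): {q0, q1, q2, q3, q4, q5, q6}.
q0 ∈ Sat(EX EF EG (valid → locked)).

Yes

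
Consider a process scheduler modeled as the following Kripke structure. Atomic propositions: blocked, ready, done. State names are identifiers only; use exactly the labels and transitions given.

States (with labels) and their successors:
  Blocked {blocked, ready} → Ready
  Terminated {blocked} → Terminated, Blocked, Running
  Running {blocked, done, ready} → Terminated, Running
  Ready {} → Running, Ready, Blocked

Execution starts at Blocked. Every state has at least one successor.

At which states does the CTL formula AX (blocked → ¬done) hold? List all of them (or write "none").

States satisfying blocked → ¬done: {Blocked, Terminated, Ready}.
States satisfying AX (blocked → ¬done): {Blocked}.

{Blocked}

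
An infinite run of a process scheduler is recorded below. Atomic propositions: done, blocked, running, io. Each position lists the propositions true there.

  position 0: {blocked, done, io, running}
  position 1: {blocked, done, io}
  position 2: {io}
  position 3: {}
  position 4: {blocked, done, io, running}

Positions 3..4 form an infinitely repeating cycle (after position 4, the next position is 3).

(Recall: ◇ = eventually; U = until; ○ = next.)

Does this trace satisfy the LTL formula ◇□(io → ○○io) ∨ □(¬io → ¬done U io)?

Yes

□(io → ○○io) holds at position 2, which is reachable from 0, so ◇□(io → ○○io) holds.
¬io → ¬done U io holds at every position 0..4, and those are all positions ever visited, so □(¬io → ¬done U io) holds.
Positions where ¬io holds: 3.
Check ¬done U io at each: 3→ok.
At position 0: ◇□(io → ○○io) is true; □(¬io → ¬done U io) is true; so ◇□(io → ○○io) ∨ □(¬io → ¬done U io) is true.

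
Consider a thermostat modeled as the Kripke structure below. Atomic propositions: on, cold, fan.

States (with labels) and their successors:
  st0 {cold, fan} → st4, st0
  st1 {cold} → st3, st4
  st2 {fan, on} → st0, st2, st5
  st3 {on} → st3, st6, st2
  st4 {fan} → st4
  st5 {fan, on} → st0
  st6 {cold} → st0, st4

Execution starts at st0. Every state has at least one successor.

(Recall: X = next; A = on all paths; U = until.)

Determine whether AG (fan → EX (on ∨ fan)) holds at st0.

States satisfying fan → EX (on ∨ fan): {st0, st1, st2, st3, st4, st5, st6}.
States satisfying AG (fan → EX (on ∨ fan)): {st0, st1, st2, st3, st4, st5, st6}.
Every state reachable from st0 satisfies fan → EX (on ∨ fan).
st0 ∈ Sat(AG (fan → EX (on ∨ fan))).

Yes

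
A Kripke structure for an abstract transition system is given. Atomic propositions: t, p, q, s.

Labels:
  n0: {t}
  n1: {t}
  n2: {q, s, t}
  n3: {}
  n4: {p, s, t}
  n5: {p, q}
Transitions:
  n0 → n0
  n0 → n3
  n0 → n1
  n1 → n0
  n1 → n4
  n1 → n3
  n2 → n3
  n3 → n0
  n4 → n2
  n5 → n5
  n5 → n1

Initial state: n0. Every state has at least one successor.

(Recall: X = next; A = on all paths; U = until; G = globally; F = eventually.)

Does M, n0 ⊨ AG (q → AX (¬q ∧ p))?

Does not hold

States satisfying q → AX (¬q ∧ p): {n0, n1, n3, n4}.
States satisfying AG (q → AX (¬q ∧ p)): ∅.
n2 is reachable from n0 and violates q → AX (¬q ∧ p), so AG fails at n0.
n0 ∉ Sat(AG (q → AX (¬q ∧ p))).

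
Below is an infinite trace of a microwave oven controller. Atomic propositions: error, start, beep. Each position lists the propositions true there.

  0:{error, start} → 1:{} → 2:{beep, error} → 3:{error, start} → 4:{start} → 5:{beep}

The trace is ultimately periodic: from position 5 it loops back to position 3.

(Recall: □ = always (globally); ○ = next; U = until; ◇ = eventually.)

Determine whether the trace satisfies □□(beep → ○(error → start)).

Yes

□(beep → ○(error → start)) holds at every position 0..5, and those are all positions ever visited, so □□(beep → ○(error → start)) holds.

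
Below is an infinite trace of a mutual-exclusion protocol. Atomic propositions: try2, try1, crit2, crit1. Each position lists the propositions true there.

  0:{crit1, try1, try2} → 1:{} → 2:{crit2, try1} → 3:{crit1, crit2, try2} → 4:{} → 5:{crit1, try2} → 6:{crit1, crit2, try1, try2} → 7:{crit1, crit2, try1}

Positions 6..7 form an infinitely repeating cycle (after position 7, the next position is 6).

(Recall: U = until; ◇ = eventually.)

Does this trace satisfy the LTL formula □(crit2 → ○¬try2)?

Does not hold

crit2 → ○¬try2 must hold at every position from 0 onward. It fails at position 2, so □(crit2 → ○¬try2) is false.
Positions where crit2 holds: 2, 3, 6, 7.
Check ○¬try2 at each: 2→fails, 3→ok, 6→ok, 7→fails.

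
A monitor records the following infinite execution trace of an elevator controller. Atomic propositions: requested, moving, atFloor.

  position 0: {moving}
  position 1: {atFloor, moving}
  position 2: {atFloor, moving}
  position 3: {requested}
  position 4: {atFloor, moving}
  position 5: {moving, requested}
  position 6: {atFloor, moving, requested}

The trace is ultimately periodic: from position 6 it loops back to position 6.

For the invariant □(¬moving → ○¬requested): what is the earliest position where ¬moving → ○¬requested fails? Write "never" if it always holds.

never

¬moving → ○¬requested holds at every position 0..6, and those are all the positions the trace ever visits, so the invariant □(¬moving → ○¬requested) is never violated.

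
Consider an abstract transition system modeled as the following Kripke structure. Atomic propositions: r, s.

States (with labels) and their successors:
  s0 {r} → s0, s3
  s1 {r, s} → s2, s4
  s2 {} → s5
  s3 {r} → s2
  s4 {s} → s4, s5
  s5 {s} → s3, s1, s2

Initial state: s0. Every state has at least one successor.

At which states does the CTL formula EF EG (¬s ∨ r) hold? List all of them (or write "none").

States satisfying EG (¬s ∨ r): {s0}.
States satisfying EF EG (¬s ∨ r): {s0}.

{s0}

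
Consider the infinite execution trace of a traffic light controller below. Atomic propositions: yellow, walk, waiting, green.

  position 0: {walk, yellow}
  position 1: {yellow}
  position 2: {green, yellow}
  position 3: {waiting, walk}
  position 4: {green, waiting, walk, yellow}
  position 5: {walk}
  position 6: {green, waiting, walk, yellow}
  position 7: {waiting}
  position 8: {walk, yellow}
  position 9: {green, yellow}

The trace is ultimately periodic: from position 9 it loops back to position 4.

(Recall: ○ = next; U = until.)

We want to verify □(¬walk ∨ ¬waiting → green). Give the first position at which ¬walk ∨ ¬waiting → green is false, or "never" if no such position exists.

At position 0 the labels are {walk, yellow}, so ¬walk ∨ ¬waiting → green is false there. This is the first violation.

0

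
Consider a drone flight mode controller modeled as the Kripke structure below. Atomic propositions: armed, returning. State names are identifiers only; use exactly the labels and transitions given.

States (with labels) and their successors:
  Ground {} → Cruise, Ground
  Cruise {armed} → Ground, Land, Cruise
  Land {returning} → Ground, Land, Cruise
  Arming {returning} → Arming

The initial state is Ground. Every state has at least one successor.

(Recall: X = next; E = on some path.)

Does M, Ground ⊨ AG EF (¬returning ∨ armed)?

Holds

States satisfying EF (¬returning ∨ armed): {Ground, Cruise, Land}.
States satisfying AG EF (¬returning ∨ armed): {Ground, Cruise, Land}.
Every state reachable from Ground satisfies EF (¬returning ∨ armed).
Ground ∈ Sat(AG EF (¬returning ∨ armed)).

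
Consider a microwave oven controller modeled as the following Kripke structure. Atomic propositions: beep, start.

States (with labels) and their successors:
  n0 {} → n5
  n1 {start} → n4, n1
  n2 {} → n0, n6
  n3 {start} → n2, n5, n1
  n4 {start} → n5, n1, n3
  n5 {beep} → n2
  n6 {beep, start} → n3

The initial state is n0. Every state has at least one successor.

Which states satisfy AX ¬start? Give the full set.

States satisfying ¬start: {n0, n2, n5}.
States satisfying AX ¬start: {n0, n5}.

{n0, n5}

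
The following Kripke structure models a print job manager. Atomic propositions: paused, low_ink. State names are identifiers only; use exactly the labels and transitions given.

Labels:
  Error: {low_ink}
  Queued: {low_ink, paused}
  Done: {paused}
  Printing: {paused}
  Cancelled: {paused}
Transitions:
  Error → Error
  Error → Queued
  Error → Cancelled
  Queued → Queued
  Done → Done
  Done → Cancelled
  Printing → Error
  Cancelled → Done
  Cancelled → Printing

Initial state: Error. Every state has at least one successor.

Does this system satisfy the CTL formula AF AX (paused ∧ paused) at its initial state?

Violated

States satisfying AX (paused ∧ paused): {Queued, Done, Cancelled}.
States satisfying AF AX (paused ∧ paused): {Queued, Done, Cancelled}.
There is a path from Error along which AX (paused ∧ paused) never holds.
Error ∉ Sat(AF AX (paused ∧ paused)).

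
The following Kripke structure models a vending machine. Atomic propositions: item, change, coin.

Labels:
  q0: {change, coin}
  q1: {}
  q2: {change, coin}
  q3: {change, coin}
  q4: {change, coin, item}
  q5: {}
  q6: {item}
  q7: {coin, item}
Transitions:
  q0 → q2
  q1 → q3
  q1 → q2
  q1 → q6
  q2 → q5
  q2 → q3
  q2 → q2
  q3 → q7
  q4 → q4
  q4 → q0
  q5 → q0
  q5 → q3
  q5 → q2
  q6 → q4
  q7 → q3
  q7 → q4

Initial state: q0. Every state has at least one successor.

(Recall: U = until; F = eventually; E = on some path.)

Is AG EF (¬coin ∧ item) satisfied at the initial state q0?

States satisfying EF (¬coin ∧ item): {q1, q6}.
States satisfying AG EF (¬coin ∧ item): ∅.
q0 is reachable from q0 and violates EF (¬coin ∧ item), so AG fails at q0.
q0 ∉ Sat(AG EF (¬coin ∧ item)).

No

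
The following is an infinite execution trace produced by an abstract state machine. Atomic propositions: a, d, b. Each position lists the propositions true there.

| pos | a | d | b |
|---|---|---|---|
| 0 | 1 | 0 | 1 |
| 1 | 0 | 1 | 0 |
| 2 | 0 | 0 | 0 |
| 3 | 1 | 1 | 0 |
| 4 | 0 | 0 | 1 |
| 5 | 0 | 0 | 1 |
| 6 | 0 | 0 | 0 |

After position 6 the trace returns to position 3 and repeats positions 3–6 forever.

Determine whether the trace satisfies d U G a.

Violated

Walking from position 0: at position 0, G a has not yet held and d fails, so d U G a is false.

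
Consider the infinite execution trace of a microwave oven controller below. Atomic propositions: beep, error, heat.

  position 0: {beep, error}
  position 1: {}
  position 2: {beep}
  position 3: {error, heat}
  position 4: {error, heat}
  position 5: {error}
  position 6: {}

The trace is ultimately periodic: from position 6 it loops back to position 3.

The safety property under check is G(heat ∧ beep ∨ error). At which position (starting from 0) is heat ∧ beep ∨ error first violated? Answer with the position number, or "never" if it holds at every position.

1

Check heat ∧ beep ∨ error at each position in order: 0 ✓.
At position 1 the labels are {}, so heat ∧ beep ∨ error is false there. This is the first violation.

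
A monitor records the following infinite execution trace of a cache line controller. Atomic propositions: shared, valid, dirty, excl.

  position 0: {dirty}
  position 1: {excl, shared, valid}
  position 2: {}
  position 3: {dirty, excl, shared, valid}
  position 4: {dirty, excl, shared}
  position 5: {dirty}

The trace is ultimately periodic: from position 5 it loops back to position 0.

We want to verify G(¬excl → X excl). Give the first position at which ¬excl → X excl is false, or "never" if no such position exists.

5

Check ¬excl → X excl at each position in order: 0 ✓, 1 ✓, 2 ✓, 3 ✓, 4 ✓.
At position 5 the labels are {dirty} and the next position 0 has {dirty}, so ¬excl → X excl is false there. This is the first violation.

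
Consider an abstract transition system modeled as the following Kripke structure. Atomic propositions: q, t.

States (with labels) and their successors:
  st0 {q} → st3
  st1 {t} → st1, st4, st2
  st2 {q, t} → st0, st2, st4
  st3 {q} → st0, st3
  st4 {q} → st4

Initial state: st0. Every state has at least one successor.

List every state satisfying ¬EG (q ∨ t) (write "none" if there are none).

none

States satisfying q ∨ t: {st0, st1, st2, st3, st4}.
States satisfying EG (q ∨ t): {st0, st1, st2, st3, st4}.
States satisfying ¬EG (q ∨ t): ∅.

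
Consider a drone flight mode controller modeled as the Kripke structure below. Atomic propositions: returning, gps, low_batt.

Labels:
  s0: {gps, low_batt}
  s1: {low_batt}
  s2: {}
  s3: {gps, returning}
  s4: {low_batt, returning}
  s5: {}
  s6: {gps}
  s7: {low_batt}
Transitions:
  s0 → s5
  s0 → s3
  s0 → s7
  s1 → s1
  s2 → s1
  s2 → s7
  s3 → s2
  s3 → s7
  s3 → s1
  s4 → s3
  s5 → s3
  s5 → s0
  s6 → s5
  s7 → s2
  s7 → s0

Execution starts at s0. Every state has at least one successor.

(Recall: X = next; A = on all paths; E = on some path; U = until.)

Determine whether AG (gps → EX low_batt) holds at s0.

States satisfying gps → EX low_batt: {s0, s1, s2, s3, s4, s5, s7}.
States satisfying AG (gps → EX low_batt): {s0, s1, s2, s3, s4, s5, s7}.
Every state reachable from s0 satisfies gps → EX low_batt.
s0 ∈ Sat(AG (gps → EX low_batt)).

Satisfied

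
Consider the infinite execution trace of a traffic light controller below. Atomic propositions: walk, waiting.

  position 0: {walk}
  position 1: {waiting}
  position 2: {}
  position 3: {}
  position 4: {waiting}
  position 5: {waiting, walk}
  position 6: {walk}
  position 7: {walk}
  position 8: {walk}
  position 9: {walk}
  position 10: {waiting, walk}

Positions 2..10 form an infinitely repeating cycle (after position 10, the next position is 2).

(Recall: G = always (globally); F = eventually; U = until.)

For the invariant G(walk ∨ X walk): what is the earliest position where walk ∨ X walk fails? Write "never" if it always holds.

1

Check walk ∨ X walk at each position in order: 0 ✓.
At position 1 the labels are {waiting} and the next position 2 has {}, so walk ∨ X walk is false there. This is the first violation.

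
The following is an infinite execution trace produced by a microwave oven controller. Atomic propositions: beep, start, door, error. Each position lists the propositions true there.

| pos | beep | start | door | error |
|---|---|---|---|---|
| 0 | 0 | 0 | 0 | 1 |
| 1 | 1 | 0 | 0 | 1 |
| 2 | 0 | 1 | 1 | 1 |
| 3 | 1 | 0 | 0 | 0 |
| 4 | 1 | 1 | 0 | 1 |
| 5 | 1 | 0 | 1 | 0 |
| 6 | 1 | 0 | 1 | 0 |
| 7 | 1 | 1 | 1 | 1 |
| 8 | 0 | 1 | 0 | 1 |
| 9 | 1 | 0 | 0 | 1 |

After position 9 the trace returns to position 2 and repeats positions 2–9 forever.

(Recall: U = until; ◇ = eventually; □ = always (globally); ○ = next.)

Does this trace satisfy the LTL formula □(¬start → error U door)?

¬start → error U door must hold at every position from 0 onward. It fails at position 3, so □(¬start → error U door) is false.
Positions where ¬start holds: 0, 1, 3, 5, 6, 9.
Check error U door at each: 0→ok, 1→ok, 3→fails, 5→ok, 6→ok, 9→ok.

Does not hold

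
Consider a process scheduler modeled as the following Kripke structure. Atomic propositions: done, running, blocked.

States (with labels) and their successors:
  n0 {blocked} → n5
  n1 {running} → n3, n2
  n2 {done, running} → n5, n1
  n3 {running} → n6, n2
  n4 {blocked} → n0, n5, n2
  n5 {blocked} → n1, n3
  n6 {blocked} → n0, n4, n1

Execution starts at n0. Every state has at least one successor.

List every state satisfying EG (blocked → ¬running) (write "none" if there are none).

{n0, n1, n2, n3, n4, n5, n6}

States satisfying blocked → ¬running: {n0, n1, n2, n3, n4, n5, n6}.
States satisfying EG (blocked → ¬running): {n0, n1, n2, n3, n4, n5, n6}.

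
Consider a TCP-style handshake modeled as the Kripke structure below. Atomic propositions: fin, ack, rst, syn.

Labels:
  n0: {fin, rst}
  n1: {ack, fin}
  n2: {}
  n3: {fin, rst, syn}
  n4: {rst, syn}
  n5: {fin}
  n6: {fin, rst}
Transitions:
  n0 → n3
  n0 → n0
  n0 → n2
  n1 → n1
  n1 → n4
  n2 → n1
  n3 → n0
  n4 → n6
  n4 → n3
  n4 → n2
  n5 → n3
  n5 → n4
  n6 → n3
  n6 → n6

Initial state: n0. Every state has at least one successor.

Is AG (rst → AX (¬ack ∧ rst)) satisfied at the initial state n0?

Does not hold

States satisfying rst → AX (¬ack ∧ rst): {n1, n2, n3, n5, n6}.
States satisfying AG (rst → AX (¬ack ∧ rst)): ∅.
n0 is reachable from n0 and violates rst → AX (¬ack ∧ rst), so AG fails at n0.
n0 ∉ Sat(AG (rst → AX (¬ack ∧ rst))).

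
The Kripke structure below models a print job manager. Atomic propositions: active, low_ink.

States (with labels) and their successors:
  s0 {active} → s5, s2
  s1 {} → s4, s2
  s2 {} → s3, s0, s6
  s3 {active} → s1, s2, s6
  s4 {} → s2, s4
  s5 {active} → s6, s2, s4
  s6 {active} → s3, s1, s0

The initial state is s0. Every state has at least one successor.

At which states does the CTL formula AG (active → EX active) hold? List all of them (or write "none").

States satisfying active → EX active: {s0, s1, s2, s3, s4, s5, s6}.
States satisfying AG (active → EX active): {s0, s1, s2, s3, s4, s5, s6}.

{s0, s1, s2, s3, s4, s5, s6}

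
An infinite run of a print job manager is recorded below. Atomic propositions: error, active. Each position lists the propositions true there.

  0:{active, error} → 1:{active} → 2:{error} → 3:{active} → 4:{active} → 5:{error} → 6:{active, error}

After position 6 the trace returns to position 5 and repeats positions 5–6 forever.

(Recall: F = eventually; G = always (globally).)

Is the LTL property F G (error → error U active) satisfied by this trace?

G (error → error U active) holds at position 0, which is reachable from 0, so F G (error → error U active) holds.

Satisfied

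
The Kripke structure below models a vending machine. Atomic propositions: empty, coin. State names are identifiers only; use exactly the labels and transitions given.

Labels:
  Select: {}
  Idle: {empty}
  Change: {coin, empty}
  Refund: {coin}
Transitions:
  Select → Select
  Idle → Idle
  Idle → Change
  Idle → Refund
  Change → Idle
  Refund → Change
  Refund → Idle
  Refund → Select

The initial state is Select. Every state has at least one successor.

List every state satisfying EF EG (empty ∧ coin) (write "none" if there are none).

States satisfying EG (empty ∧ coin): ∅.
States satisfying EF EG (empty ∧ coin): ∅.

none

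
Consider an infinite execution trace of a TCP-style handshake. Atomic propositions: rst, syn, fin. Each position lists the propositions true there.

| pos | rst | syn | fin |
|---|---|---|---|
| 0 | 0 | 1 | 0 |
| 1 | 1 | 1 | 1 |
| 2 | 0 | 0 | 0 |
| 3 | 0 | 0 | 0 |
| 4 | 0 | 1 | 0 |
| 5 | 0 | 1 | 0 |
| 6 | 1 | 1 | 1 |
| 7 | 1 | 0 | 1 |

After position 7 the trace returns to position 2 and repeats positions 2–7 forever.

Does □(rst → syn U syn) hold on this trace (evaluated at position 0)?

rst → syn U syn must hold at every position from 0 onward. It fails at position 7, so □(rst → syn U syn) is false.
Positions where rst holds: 1, 6, 7.
Check syn U syn at each: 1→ok, 6→ok, 7→fails.

Violated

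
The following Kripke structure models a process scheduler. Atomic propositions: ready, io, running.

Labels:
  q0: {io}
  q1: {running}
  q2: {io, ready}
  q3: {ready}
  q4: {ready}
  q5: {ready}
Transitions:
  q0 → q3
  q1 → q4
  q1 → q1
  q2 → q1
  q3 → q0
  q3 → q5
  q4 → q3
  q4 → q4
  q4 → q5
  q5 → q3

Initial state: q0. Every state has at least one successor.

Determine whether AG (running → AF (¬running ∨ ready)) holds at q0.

Yes

States satisfying running → AF (¬running ∨ ready): {q0, q2, q3, q4, q5}.
States satisfying AG (running → AF (¬running ∨ ready)): {q0, q3, q4, q5}.
Every state reachable from q0 satisfies running → AF (¬running ∨ ready).
q0 ∈ Sat(AG (running → AF (¬running ∨ ready))).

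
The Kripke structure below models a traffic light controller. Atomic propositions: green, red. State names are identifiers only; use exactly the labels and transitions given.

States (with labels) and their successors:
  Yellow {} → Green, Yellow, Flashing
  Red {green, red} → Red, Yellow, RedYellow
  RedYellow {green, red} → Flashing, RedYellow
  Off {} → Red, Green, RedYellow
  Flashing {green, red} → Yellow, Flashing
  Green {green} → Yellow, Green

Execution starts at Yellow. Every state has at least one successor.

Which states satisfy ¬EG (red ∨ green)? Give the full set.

{Yellow, Off}

States satisfying red ∨ green: {Red, RedYellow, Flashing, Green}.
States satisfying EG (red ∨ green): {Red, RedYellow, Flashing, Green}.
States satisfying ¬EG (red ∨ green): {Yellow, Off}.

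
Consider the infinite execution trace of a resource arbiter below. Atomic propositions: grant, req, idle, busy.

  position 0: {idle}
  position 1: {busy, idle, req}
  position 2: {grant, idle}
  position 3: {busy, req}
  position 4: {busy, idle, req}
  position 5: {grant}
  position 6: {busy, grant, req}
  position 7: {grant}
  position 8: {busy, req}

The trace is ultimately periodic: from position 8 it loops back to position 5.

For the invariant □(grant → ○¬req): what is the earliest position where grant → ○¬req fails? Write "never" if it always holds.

Check grant → ○¬req at each position in order: 0 ✓, 1 ✓.
At position 2 the labels are {grant, idle} and the next position 3 has {busy, req}, so grant → ○¬req is false there. This is the first violation.

2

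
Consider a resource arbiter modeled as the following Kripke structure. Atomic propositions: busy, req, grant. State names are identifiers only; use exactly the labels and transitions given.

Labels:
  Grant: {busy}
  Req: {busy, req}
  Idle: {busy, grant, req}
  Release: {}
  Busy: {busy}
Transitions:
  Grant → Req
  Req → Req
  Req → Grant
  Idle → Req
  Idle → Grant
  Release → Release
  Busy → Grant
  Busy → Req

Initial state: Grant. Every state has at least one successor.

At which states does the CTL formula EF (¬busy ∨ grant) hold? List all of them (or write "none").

States satisfying ¬busy ∨ grant: {Idle, Release}.
States satisfying EF (¬busy ∨ grant): {Idle, Release}.

{Idle, Release}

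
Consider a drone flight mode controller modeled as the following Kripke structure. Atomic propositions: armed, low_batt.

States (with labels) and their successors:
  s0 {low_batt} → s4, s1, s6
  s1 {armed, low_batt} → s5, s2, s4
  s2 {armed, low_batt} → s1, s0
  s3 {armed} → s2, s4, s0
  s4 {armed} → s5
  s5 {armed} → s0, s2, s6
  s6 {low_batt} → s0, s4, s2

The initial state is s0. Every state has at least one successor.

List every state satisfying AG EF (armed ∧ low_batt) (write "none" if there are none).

{s0, s1, s2, s3, s4, s5, s6}

States satisfying EF (armed ∧ low_batt): {s0, s1, s2, s3, s4, s5, s6}.
States satisfying AG EF (armed ∧ low_batt): {s0, s1, s2, s3, s4, s5, s6}.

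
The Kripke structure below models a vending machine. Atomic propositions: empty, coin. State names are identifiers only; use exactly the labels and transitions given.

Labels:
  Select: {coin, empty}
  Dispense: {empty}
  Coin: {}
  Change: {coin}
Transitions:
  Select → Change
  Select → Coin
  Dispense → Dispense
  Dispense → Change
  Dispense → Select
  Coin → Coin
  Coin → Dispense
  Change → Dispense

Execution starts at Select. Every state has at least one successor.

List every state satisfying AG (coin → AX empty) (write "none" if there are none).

States satisfying coin → AX empty: {Dispense, Coin, Change}.
States satisfying AG (coin → AX empty): ∅.

none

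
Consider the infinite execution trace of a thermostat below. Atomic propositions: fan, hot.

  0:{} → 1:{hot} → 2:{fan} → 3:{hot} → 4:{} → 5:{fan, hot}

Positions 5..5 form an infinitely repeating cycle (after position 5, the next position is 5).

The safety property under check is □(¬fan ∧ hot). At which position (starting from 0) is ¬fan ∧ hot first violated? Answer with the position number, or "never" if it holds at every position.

At position 0 the labels are {}, so ¬fan ∧ hot is false there. This is the first violation.

0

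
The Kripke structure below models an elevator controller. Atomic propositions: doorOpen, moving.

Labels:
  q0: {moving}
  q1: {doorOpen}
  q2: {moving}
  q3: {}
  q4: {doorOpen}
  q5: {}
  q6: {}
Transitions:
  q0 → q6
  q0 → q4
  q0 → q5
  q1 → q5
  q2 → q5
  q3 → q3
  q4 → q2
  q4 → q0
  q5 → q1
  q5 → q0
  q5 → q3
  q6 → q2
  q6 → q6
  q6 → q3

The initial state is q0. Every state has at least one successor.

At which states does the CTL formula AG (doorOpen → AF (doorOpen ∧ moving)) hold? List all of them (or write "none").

States satisfying doorOpen → AF (doorOpen ∧ moving): {q0, q2, q3, q5, q6}.
States satisfying AG (doorOpen → AF (doorOpen ∧ moving)): {q3}.

{q3}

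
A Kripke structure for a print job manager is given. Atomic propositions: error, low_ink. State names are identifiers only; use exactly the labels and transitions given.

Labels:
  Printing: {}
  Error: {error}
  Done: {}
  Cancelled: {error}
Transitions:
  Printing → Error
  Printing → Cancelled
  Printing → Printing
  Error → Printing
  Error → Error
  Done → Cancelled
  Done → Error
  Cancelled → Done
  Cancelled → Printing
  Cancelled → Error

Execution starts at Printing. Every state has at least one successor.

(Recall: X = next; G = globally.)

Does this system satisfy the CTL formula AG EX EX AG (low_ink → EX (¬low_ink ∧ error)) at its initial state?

Yes

States satisfying EX EX AG (low_ink → EX (¬low_ink ∧ error)): {Printing, Error, Done, Cancelled}.
States satisfying AG EX EX AG (low_ink → EX (¬low_ink ∧ error)): {Printing, Error, Done, Cancelled}.
Every state reachable from Printing satisfies EX EX AG (low_ink → EX (¬low_ink ∧ error)).
Printing ∈ Sat(AG EX EX AG (low_ink → EX (¬low_ink ∧ error))).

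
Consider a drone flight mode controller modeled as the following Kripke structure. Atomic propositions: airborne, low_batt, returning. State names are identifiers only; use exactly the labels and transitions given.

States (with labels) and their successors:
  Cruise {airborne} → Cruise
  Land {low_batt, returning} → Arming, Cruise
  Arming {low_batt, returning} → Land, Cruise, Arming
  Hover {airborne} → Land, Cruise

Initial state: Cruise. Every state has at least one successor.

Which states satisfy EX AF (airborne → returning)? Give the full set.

{Land, Arming, Hover}

States satisfying AF (airborne → returning): {Land, Arming}.
States satisfying EX AF (airborne → returning): {Land, Arming, Hover}.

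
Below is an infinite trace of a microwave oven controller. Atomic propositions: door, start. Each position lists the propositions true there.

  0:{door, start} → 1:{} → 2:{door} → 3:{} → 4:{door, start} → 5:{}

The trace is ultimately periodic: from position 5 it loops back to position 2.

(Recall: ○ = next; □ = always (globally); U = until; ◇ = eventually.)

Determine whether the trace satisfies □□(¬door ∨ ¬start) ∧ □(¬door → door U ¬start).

□(¬door ∨ ¬start) must hold at every position from 0 onward. It fails at position 0, so □□(¬door ∨ ¬start) is false.
¬door → door U ¬start holds at every position 0..5, and those are all positions ever visited, so □(¬door → door U ¬start) holds.
Positions where ¬door holds: 1, 3, 5.
Check door U ¬start at each: 1→ok, 3→ok, 5→ok.
At position 0: □□(¬door ∨ ¬start) is false; □(¬door → door U ¬start) is true; so □□(¬door ∨ ¬start) ∧ □(¬door → door U ¬start) is false.

Violated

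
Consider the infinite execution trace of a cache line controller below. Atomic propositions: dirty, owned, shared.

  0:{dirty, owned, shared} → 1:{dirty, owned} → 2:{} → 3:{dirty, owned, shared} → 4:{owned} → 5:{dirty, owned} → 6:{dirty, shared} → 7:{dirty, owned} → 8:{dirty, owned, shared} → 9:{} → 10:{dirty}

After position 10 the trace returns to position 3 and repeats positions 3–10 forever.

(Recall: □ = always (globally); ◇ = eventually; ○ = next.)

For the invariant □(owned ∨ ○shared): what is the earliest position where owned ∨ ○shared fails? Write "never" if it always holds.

6

Check owned ∨ ○shared at each position in order: 0 ✓, 1 ✓, 2 ✓, 3 ✓, 4 ✓, 5 ✓.
At position 6 the labels are {dirty, shared} and the next position 7 has {dirty, owned}, so owned ∨ ○shared is false there. This is the first violation.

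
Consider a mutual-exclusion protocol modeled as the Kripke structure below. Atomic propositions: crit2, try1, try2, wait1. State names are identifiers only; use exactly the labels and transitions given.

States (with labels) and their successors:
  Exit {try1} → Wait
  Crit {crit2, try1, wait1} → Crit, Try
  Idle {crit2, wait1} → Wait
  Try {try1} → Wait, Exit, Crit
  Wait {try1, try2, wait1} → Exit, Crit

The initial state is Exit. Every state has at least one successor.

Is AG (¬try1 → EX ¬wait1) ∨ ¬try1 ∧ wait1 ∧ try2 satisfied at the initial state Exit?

States satisfying ¬try1 → EX ¬wait1: {Exit, Crit, Try, Wait}.
States satisfying AG (¬try1 → EX ¬wait1): {Exit, Crit, Try, Wait}.
States satisfying ¬try1: {Idle}.
States satisfying ¬try1 ∧ wait1: {Idle}.
States satisfying ¬try1 ∧ wait1 ∧ try2: ∅.
States satisfying AG (¬try1 → EX ¬wait1) ∨ ¬try1 ∧ wait1 ∧ try2: {Exit, Crit, Try, Wait}.
Exit ∈ Sat(AG (¬try1 → EX ¬wait1) ∨ ¬try1 ∧ wait1 ∧ try2).

Satisfied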